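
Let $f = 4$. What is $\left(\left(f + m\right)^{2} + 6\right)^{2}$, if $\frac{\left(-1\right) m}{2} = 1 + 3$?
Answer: $484$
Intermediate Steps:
$m = -8$ ($m = - 2 \left(1 + 3\right) = \left(-2\right) 4 = -8$)
$\left(\left(f + m\right)^{2} + 6\right)^{2} = \left(\left(4 - 8\right)^{2} + 6\right)^{2} = \left(\left(-4\right)^{2} + 6\right)^{2} = \left(16 + 6\right)^{2} = 22^{2} = 484$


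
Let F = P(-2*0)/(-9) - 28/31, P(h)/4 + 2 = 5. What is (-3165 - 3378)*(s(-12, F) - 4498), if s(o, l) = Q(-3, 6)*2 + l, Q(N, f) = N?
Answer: 914013480/31 ≈ 2.9484e+7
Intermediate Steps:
P(h) = 12 (P(h) = -8 + 4*5 = -8 + 20 = 12)
F = -208/93 (F = 12/(-9) - 28/31 = 12*(-⅑) - 28*1/31 = -4/3 - 28/31 = -208/93 ≈ -2.2366)
s(o, l) = -6 + l (s(o, l) = -3*2 + l = -6 + l)
(-3165 - 3378)*(s(-12, F) - 4498) = (-3165 - 3378)*((-6 - 208/93) - 4498) = -6543*(-766/93 - 4498) = -6543*(-419080/93) = 914013480/31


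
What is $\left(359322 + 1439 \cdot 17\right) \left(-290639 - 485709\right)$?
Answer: $-297950717180$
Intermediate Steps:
$\left(359322 + 1439 \cdot 17\right) \left(-290639 - 485709\right) = \left(359322 + 24463\right) \left(-776348\right) = 383785 \left(-776348\right) = -297950717180$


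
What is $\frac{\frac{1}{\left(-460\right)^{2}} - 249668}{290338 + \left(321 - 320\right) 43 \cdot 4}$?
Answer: $- \frac{52829748799}{61471916000} \approx -0.85941$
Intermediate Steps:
$\frac{\frac{1}{\left(-460\right)^{2}} - 249668}{290338 + \left(321 - 320\right) 43 \cdot 4} = \frac{\frac{1}{211600} - 249668}{290338 + 1 \cdot 172} = \frac{\frac{1}{211600} - 249668}{290338 + 172} = - \frac{52829748799}{211600 \cdot 290510} = \left(- \frac{52829748799}{211600}\right) \frac{1}{290510} = - \frac{52829748799}{61471916000}$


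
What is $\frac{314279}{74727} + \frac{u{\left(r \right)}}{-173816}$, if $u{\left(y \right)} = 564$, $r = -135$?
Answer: $\frac{718218061}{170904582} \approx 4.2025$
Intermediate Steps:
$\frac{314279}{74727} + \frac{u{\left(r \right)}}{-173816} = \frac{314279}{74727} + \frac{564}{-173816} = 314279 \cdot \frac{1}{74727} + 564 \left(- \frac{1}{173816}\right) = \frac{16541}{3933} - \frac{141}{43454} = \frac{718218061}{170904582}$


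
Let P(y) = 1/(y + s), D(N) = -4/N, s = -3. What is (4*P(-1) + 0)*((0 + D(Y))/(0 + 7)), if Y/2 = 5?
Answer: 2/35 ≈ 0.057143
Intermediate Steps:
Y = 10 (Y = 2*5 = 10)
P(y) = 1/(-3 + y) (P(y) = 1/(y - 3) = 1/(-3 + y))
(4*P(-1) + 0)*((0 + D(Y))/(0 + 7)) = (4/(-3 - 1) + 0)*((0 - 4/10)/(0 + 7)) = (4/(-4) + 0)*((0 - 4*⅒)/7) = (4*(-¼) + 0)*((0 - ⅖)*(⅐)) = (-1 + 0)*(-⅖*⅐) = -1*(-2/35) = 2/35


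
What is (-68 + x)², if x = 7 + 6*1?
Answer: 3025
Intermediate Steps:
x = 13 (x = 7 + 6 = 13)
(-68 + x)² = (-68 + 13)² = (-55)² = 3025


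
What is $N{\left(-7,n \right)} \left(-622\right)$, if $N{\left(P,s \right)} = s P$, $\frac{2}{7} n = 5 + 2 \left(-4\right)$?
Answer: $-45717$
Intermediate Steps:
$n = - \frac{21}{2}$ ($n = \frac{7 \left(5 + 2 \left(-4\right)\right)}{2} = \frac{7 \left(5 - 8\right)}{2} = \frac{7}{2} \left(-3\right) = - \frac{21}{2} \approx -10.5$)
$N{\left(P,s \right)} = P s$
$N{\left(-7,n \right)} \left(-622\right) = \left(-7\right) \left(- \frac{21}{2}\right) \left(-622\right) = \frac{147}{2} \left(-622\right) = -45717$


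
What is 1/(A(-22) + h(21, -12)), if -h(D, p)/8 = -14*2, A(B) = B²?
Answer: 1/708 ≈ 0.0014124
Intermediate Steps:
h(D, p) = 224 (h(D, p) = -(-112)*2 = -8*(-28) = 224)
1/(A(-22) + h(21, -12)) = 1/((-22)² + 224) = 1/(484 + 224) = 1/708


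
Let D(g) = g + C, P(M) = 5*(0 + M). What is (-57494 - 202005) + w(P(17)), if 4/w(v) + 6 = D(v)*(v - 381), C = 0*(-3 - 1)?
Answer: -3265275919/12583 ≈ -2.5950e+5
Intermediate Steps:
C = 0 (C = 0*(-4) = 0)
P(M) = 5*M
D(g) = g (D(g) = g + 0 = g)
w(v) = 4/(-6 + v*(-381 + v)) (w(v) = 4/(-6 + v*(v - 381)) = 4/(-6 + v*(-381 + v)))
(-57494 - 202005) + w(P(17)) = (-57494 - 202005) + 4/(-6 + (5*17)**2 - 1905*17) = -259499 + 4/(-6 + 85**2 - 381*85) = -259499 + 4/(-6 + 7225 - 32385) = -259499 + 4/(-25166) = -259499 + 4*(-1/25166) = -259499 - 2/12583 = -3265275919/12583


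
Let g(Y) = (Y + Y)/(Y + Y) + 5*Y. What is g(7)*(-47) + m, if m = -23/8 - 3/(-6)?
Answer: -13555/8 ≈ -1694.4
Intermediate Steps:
g(Y) = 1 + 5*Y (g(Y) = (2*Y)/((2*Y)) + 5*Y = (2*Y)*(1/(2*Y)) + 5*Y = 1 + 5*Y)
m = -19/8 (m = -23*1/8 - 3*(-1/6) = -23/8 + 1/2 = -19/8 ≈ -2.3750)
g(7)*(-47) + m = (1 + 5*7)*(-47) - 19/8 = (1 + 35)*(-47) - 19/8 = 36*(-47) - 19/8 = -1692 - 19/8 = -13555/8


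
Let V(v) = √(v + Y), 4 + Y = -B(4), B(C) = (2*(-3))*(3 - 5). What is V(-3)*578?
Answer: 578*I*√19 ≈ 2519.4*I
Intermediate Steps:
B(C) = 12 (B(C) = -6*(-2) = 12)
Y = -16 (Y = -4 - 1*12 = -4 - 12 = -16)
V(v) = √(-16 + v) (V(v) = √(v - 16) = √(-16 + v))
V(-3)*578 = √(-16 - 3)*578 = √(-19)*578 = (I*√19)*578 = 578*I*√19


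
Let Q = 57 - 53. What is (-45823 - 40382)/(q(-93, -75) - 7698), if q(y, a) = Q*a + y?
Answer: 28735/2697 ≈ 10.654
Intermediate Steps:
Q = 4
q(y, a) = y + 4*a (q(y, a) = 4*a + y = y + 4*a)
(-45823 - 40382)/(q(-93, -75) - 7698) = (-45823 - 40382)/((-93 + 4*(-75)) - 7698) = -86205/((-93 - 300) - 7698) = -86205/(-393 - 7698) = -86205/(-8091) = -86205*(-1/8091) = 28735/2697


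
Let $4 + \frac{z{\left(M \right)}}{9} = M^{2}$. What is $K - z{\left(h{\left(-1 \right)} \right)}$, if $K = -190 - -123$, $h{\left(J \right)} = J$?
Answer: $-40$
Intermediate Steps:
$K = -67$ ($K = -190 + 123 = -67$)
$z{\left(M \right)} = -36 + 9 M^{2}$
$K - z{\left(h{\left(-1 \right)} \right)} = -67 - \left(-36 + 9 \left(-1\right)^{2}\right) = -67 - \left(-36 + 9 \cdot 1\right) = -67 - \left(-36 + 9\right) = -67 - -27 = -67 + 27 = -40$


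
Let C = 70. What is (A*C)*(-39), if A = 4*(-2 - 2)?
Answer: 43680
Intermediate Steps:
A = -16 (A = 4*(-4) = -16)
(A*C)*(-39) = -16*70*(-39) = -1120*(-39) = 43680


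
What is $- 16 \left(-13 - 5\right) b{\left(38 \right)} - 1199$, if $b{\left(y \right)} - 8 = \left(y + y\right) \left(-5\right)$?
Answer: $-108335$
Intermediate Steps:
$b{\left(y \right)} = 8 - 10 y$ ($b{\left(y \right)} = 8 + \left(y + y\right) \left(-5\right) = 8 + 2 y \left(-5\right) = 8 - 10 y$)
$- 16 \left(-13 - 5\right) b{\left(38 \right)} - 1199 = - 16 \left(-13 - 5\right) \left(8 - 380\right) - 1199 = \left(-16\right) \left(-18\right) \left(8 - 380\right) - 1199 = 288 \left(-372\right) - 1199 = -107136 - 1199 = -108335$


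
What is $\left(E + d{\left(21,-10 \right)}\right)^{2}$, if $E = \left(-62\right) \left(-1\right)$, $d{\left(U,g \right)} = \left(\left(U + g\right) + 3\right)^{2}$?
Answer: $66564$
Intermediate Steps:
$d{\left(U,g \right)} = \left(3 + U + g\right)^{2}$
$E = 62$
$\left(E + d{\left(21,-10 \right)}\right)^{2} = \left(62 + \left(3 + 21 - 10\right)^{2}\right)^{2} = \left(62 + 14^{2}\right)^{2} = \left(62 + 196\right)^{2} = 258^{2} = 66564$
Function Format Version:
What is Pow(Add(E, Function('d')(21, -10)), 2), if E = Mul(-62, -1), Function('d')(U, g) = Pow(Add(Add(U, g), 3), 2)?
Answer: 66564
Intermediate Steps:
Function('d')(U, g) = Pow(Add(3, U, g), 2)
E = 62
Pow(Add(E, Function('d')(21, -10)), 2) = Pow(Add(62, Pow(Add(3, 21, -10), 2)), 2) = Pow(Add(62, Pow(14, 2)), 2) = Pow(Add(62, 196), 2) = Pow(258, 2) = 66564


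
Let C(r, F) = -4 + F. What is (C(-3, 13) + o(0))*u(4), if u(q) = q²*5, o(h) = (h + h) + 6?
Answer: 1200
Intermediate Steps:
o(h) = 6 + 2*h (o(h) = 2*h + 6 = 6 + 2*h)
u(q) = 5*q²
(C(-3, 13) + o(0))*u(4) = ((-4 + 13) + (6 + 2*0))*(5*4²) = (9 + (6 + 0))*(5*16) = (9 + 6)*80 = 15*80 = 1200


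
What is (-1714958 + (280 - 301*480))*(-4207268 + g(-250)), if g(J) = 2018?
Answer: 7818224179500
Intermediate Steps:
(-1714958 + (280 - 301*480))*(-4207268 + g(-250)) = (-1714958 + (280 - 301*480))*(-4207268 + 2018) = (-1714958 + (280 - 144480))*(-4205250) = (-1714958 - 144200)*(-4205250) = -1859158*(-4205250) = 7818224179500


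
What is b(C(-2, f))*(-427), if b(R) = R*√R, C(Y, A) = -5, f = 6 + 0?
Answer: 2135*I*√5 ≈ 4774.0*I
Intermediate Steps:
f = 6
b(R) = R^(3/2)
b(C(-2, f))*(-427) = (-5)^(3/2)*(-427) = -5*I*√5*(-427) = 2135*I*√5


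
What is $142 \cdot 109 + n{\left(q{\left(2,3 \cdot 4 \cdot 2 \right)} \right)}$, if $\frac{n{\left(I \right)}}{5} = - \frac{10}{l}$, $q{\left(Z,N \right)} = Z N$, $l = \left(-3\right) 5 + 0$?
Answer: $\frac{46444}{3} \approx 15481.0$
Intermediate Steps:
$l = -15$ ($l = -15 + 0 = -15$)
$q{\left(Z,N \right)} = N Z$
$n{\left(I \right)} = \frac{10}{3}$ ($n{\left(I \right)} = 5 \left(- \frac{10}{-15}\right) = 5 \left(\left(-10\right) \left(- \frac{1}{15}\right)\right) = 5 \cdot \frac{2}{3} = \frac{10}{3}$)
$142 \cdot 109 + n{\left(q{\left(2,3 \cdot 4 \cdot 2 \right)} \right)} = 142 \cdot 109 + \frac{10}{3} = 15478 + \frac{10}{3} = \frac{46444}{3}$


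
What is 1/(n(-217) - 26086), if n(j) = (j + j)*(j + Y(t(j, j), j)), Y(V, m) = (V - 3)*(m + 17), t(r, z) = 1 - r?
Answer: 1/18730092 ≈ 5.3390e-8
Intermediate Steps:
Y(V, m) = (-3 + V)*(17 + m)
n(j) = 2*j*(-34 - 19*j + j*(1 - j)) (n(j) = (j + j)*(j + (-51 - 3*j + 17*(1 - j) + (1 - j)*j)) = (2*j)*(j + (-51 - 3*j + (17 - 17*j) + j*(1 - j))) = (2*j)*(j + (-34 - 20*j + j*(1 - j))) = (2*j)*(-34 - 19*j + j*(1 - j)) = 2*j*(-34 - 19*j + j*(1 - j)))
1/(n(-217) - 26086) = 1/(2*(-217)*(-34 - 1*(-217)² - 18*(-217)) - 26086) = 1/(2*(-217)*(-34 - 1*47089 + 3906) - 26086) = 1/(2*(-217)*(-34 - 47089 + 3906) - 26086) = 1/(2*(-217)*(-43217) - 26086) = 1/(18756178 - 26086) = 1/18730092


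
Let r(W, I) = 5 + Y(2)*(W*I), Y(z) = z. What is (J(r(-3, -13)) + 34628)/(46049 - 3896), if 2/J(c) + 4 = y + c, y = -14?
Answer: 750274/913315 ≈ 0.82148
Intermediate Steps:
r(W, I) = 5 + 2*I*W (r(W, I) = 5 + 2*(W*I) = 5 + 2*(I*W) = 5 + 2*I*W)
J(c) = 2/(-18 + c) (J(c) = 2/(-4 + (-14 + c)) = 2/(-18 + c))
(J(r(-3, -13)) + 34628)/(46049 - 3896) = (2/(-18 + (5 + 2*(-13)*(-3))) + 34628)/(46049 - 3896) = (2/(-18 + (5 + 78)) + 34628)/42153 = (2/(-18 + 83) + 34628)*(1/42153) = (2/65 + 34628)*(1/42153) = (2250822/65)*(1/42153) = 750274/913315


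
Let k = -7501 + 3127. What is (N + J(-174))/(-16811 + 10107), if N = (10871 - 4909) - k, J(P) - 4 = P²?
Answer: -5077/838 ≈ -6.0585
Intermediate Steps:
J(P) = 4 + P²
k = -4374
N = 10336 (N = (10871 - 4909) - 1*(-4374) = 5962 + 4374 = 10336)
(N + J(-174))/(-16811 + 10107) = (10336 + (4 + (-174)²))/(-16811 + 10107) = (10336 + (4 + 30276))/(-6704) = (10336 + 30280)*(-1/6704) = 40616*(-1/6704) = -5077/838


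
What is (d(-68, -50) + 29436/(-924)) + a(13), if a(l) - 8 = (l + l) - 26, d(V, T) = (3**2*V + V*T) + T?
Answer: 18999/7 ≈ 2714.1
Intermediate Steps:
d(V, T) = T + 9*V + T*V (d(V, T) = (9*V + T*V) + T = T + 9*V + T*V)
a(l) = -18 + 2*l (a(l) = 8 + ((l + l) - 26) = 8 + (2*l - 26) = 8 + (-26 + 2*l) = -18 + 2*l)
(d(-68, -50) + 29436/(-924)) + a(13) = ((-50 + 9*(-68) - 50*(-68)) + 29436/(-924)) + (-18 + 2*13) = ((-50 - 612 + 3400) + 29436*(-1/924)) + (-18 + 26) = (2738 - 223/7) + 8 = 18943/7 + 8 = 18999/7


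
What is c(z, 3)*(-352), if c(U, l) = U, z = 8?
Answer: -2816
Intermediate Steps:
c(z, 3)*(-352) = 8*(-352) = -2816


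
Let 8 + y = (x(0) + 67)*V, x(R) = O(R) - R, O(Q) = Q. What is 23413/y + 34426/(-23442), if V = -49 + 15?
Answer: -104590897/8931402 ≈ -11.710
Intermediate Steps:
V = -34
x(R) = 0 (x(R) = R - R = 0)
y = -2286 (y = -8 + (0 + 67)*(-34) = -8 + 67*(-34) = -8 - 2278 = -2286)
23413/y + 34426/(-23442) = 23413/(-2286) + 34426/(-23442) = 23413*(-1/2286) + 34426*(-1/23442) = -23413/2286 - 17213/11721 = -104590897/8931402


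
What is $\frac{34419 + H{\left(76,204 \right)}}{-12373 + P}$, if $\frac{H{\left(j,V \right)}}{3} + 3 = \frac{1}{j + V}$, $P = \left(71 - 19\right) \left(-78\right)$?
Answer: $- \frac{9634803}{4600120} \approx -2.0945$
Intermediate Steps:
$P = -4056$ ($P = \left(71 - 19\right) \left(-78\right) = 52 \left(-78\right) = -4056$)
$H{\left(j,V \right)} = -9 + \frac{3}{V + j}$ ($H{\left(j,V \right)} = -9 + \frac{3}{j + V} = -9 + \frac{3}{V + j}$)
$\frac{34419 + H{\left(76,204 \right)}}{-12373 + P} = \frac{34419 + \frac{3 \left(1 - 612 - 228\right)}{204 + 76}}{-12373 - 4056} = \frac{34419 + \frac{3 \left(1 - 612 - 228\right)}{280}}{-16429} = \left(34419 + 3 \cdot \frac{1}{280} \left(-839\right)\right) \left(- \frac{1}{16429}\right) = \left(34419 - \frac{2517}{280}\right) \left(- \frac{1}{16429}\right) = \frac{9634803}{280} \left(- \frac{1}{16429}\right) = - \frac{9634803}{4600120}$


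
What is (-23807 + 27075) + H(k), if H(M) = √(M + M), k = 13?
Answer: 3268 + √26 ≈ 3273.1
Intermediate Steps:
H(M) = √2*√M (H(M) = √(2*M) = √2*√M)
(-23807 + 27075) + H(k) = (-23807 + 27075) + √2*√13 = 3268 + √26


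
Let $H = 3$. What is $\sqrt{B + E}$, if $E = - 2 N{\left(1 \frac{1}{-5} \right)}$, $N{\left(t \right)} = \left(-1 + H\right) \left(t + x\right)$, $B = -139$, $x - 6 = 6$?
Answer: $\frac{7 i \sqrt{95}}{5} \approx 13.646 i$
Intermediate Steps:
$x = 12$ ($x = 6 + 6 = 12$)
$N{\left(t \right)} = 24 + 2 t$ ($N{\left(t \right)} = \left(-1 + 3\right) \left(t + 12\right) = 2 \left(12 + t\right) = 24 + 2 t$)
$E = - \frac{236}{5}$ ($E = - 2 \left(24 + 2 \cdot 1 \frac{1}{-5}\right) = - 2 \left(24 + 2 \cdot 1 \left(- \frac{1}{5}\right)\right) = - 2 \left(24 + 2 \left(- \frac{1}{5}\right)\right) = - 2 \left(24 - \frac{2}{5}\right) = \left(-2\right) \frac{118}{5} = - \frac{236}{5} \approx -47.2$)
$\sqrt{B + E} = \sqrt{-139 - \frac{236}{5}} = \sqrt{- \frac{931}{5}} = \frac{7 i \sqrt{95}}{5}$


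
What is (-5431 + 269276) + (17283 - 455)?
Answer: 280673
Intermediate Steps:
(-5431 + 269276) + (17283 - 455) = 263845 + 16828 = 280673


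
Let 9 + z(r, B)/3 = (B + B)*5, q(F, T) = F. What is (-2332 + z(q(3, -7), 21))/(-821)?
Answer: 1729/821 ≈ 2.1060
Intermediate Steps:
z(r, B) = -27 + 30*B (z(r, B) = -27 + 3*((B + B)*5) = -27 + 3*((2*B)*5) = -27 + 3*(10*B) = -27 + 30*B)
(-2332 + z(q(3, -7), 21))/(-821) = (-2332 + (-27 + 30*21))/(-821) = (-2332 + (-27 + 630))*(-1/821) = (-2332 + 603)*(-1/821) = -1729*(-1/821) = 1729/821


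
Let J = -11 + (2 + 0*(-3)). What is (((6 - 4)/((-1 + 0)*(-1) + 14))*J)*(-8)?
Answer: 48/5 ≈ 9.6000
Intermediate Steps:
J = -9 (J = -11 + (2 + 0) = -11 + 2 = -9)
(((6 - 4)/((-1 + 0)*(-1) + 14))*J)*(-8) = (((6 - 4)/((-1 + 0)*(-1) + 14))*(-9))*(-8) = ((2/(-1*(-1) + 14))*(-9))*(-8) = ((2/(1 + 14))*(-9))*(-8) = ((2/15)*(-9))*(-8) = -6/5*(-8) = 48/5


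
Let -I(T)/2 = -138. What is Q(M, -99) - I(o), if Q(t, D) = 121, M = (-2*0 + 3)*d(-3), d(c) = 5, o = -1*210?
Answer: -155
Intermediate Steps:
o = -210
I(T) = 276 (I(T) = -2*(-138) = 276)
M = 15 (M = (-2*0 + 3)*5 = (0 + 3)*5 = 3*5 = 15)
Q(M, -99) - I(o) = 121 - 1*276 = 121 - 276 = -155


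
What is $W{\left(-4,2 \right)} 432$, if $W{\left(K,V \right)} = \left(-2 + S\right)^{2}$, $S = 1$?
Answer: $432$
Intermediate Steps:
$W{\left(K,V \right)} = 1$ ($W{\left(K,V \right)} = \left(-2 + 1\right)^{2} = \left(-1\right)^{2} = 1$)
$W{\left(-4,2 \right)} 432 = 1 \cdot 432 = 432$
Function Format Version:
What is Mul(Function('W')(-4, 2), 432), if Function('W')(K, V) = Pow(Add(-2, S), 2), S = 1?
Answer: 432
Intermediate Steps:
Function('W')(K, V) = 1 (Function('W')(K, V) = Pow(Add(-2, 1), 2) = Pow(-1, 2) = 1)
Mul(Function('W')(-4, 2), 432) = Mul(1, 432) = 432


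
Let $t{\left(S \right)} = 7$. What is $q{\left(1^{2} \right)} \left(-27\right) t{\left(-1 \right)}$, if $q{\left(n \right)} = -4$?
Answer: $756$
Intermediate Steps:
$q{\left(1^{2} \right)} \left(-27\right) t{\left(-1 \right)} = \left(-4\right) \left(-27\right) 7 = 108 \cdot 7 = 756$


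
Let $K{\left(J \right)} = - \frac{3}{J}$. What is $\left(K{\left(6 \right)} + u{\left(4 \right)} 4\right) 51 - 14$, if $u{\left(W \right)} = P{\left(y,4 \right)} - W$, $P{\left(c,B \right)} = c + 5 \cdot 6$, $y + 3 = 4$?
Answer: $\frac{10937}{2} \approx 5468.5$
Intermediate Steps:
$y = 1$ ($y = -3 + 4 = 1$)
$P{\left(c,B \right)} = 30 + c$ ($P{\left(c,B \right)} = c + 30 = 30 + c$)
$u{\left(W \right)} = 31 - W$ ($u{\left(W \right)} = \left(30 + 1\right) - W = 31 - W$)
$\left(K{\left(6 \right)} + u{\left(4 \right)} 4\right) 51 - 14 = \left(- \frac{3}{6} + \left(31 - 4\right) 4\right) 51 - 14 = \left(\left(-3\right) \frac{1}{6} + \left(31 - 4\right) 4\right) 51 - 14 = \left(- \frac{1}{2} + 27 \cdot 4\right) 51 - 14 = \left(- \frac{1}{2} + 108\right) 51 - 14 = \frac{215}{2} \cdot 51 - 14 = \frac{10965}{2} - 14 = \frac{10937}{2}$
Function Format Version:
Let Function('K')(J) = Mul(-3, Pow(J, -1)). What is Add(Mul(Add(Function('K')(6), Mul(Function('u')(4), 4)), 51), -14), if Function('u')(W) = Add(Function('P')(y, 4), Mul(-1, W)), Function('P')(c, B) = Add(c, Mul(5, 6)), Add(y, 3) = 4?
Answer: Rational(10937, 2) ≈ 5468.5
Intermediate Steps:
y = 1 (y = Add(-3, 4) = 1)
Function('P')(c, B) = Add(30, c) (Function('P')(c, B) = Add(c, 30) = Add(30, c))
Function('u')(W) = Add(31, Mul(-1, W)) (Function('u')(W) = Add(Add(30, 1), Mul(-1, W)) = Add(31, Mul(-1, W)))
Add(Mul(Add(Function('K')(6), Mul(Function('u')(4), 4)), 51), -14) = Add(Mul(Add(Mul(-3, Pow(6, -1)), Mul(Add(31, Mul(-1, 4)), 4)), 51), -14) = Add(Mul(Add(Mul(-3, Rational(1, 6)), Mul(Add(31, -4), 4)), 51), -14) = Add(Mul(Add(Rational(-1, 2), Mul(27, 4)), 51), -14) = Add(Mul(Add(Rational(-1, 2), 108), 51), -14) = Add(Mul(Rational(215, 2), 51), -14) = Add(Rational(10965, 2), -14) = Rational(10937, 2)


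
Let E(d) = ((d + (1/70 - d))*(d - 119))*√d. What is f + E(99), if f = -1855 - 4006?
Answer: -5861 - 6*√11/7 ≈ -5863.8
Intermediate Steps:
f = -5861
E(d) = √d*(-17/10 + d/70) (E(d) = ((d + (1/70 - d))*(-119 + d))*√d = ((-119 + d)/70)*√d = (-17/10 + d/70)*√d = √d*(-17/10 + d/70))
f + E(99) = -5861 + √99*(-119 + 99)/70 = -5861 + (1/70)*(3*√11)*(-20) = -5861 - 6*√11/7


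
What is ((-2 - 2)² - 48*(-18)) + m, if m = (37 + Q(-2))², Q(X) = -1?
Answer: 2176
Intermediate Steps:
m = 1296 (m = (37 - 1)² = 36² = 1296)
((-2 - 2)² - 48*(-18)) + m = ((-2 - 2)² - 48*(-18)) + 1296 = ((-4)² + 864) + 1296 = (16 + 864) + 1296 = 880 + 1296 = 2176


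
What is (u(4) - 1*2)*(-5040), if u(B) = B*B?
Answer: -70560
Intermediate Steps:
u(B) = B**2
(u(4) - 1*2)*(-5040) = (4**2 - 1*2)*(-5040) = (16 - 2)*(-5040) = 14*(-5040) = -70560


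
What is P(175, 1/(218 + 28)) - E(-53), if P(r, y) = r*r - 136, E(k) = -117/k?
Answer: 1615800/53 ≈ 30487.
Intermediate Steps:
P(r, y) = -136 + r² (P(r, y) = r² - 136 = -136 + r²)
P(175, 1/(218 + 28)) - E(-53) = (-136 + 175²) - (-117)/(-53) = (-136 + 30625) - (-117)*(-1)/53 = 30489 - 1*117/53 = 30489 - 117/53 = 1615800/53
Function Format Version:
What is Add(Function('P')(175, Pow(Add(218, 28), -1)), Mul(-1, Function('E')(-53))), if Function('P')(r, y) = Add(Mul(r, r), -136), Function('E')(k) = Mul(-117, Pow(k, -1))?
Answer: Rational(1615800, 53) ≈ 30487.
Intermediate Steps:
Function('P')(r, y) = Add(-136, Pow(r, 2)) (Function('P')(r, y) = Add(Pow(r, 2), -136) = Add(-136, Pow(r, 2)))
Add(Function('P')(175, Pow(Add(218, 28), -1)), Mul(-1, Function('E')(-53))) = Add(Add(-136, Pow(175, 2)), Mul(-1, Mul(-117, Pow(-53, -1)))) = Add(Add(-136, 30625), Mul(-1, Mul(-117, Rational(-1, 53)))) = Add(30489, Mul(-1, Rational(117, 53))) = Add(30489, Rational(-117, 53)) = Rational(1615800, 53)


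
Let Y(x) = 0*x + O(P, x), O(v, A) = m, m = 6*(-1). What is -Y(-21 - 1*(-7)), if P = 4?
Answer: 6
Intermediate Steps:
m = -6
O(v, A) = -6
Y(x) = -6 (Y(x) = 0*x - 6 = 0 - 6 = -6)
-Y(-21 - 1*(-7)) = -1*(-6) = 6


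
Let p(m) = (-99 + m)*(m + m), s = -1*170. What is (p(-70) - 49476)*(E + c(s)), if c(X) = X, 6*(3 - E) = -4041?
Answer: -13075804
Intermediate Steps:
E = 1353/2 (E = 3 - ⅙*(-4041) = 3 + 1347/2 = 1353/2 ≈ 676.50)
s = -170
p(m) = 2*m*(-99 + m) (p(m) = (-99 + m)*(2*m) = 2*m*(-99 + m))
(p(-70) - 49476)*(E + c(s)) = (2*(-70)*(-99 - 70) - 49476)*(1353/2 - 170) = (2*(-70)*(-169) - 49476)*(1013/2) = (23660 - 49476)*(1013/2) = -25816*1013/2 = -13075804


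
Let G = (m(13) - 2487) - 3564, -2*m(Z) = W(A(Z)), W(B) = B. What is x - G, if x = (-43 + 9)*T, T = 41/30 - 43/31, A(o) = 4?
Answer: 2814968/465 ≈ 6053.7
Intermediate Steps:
T = -19/930 (T = 41*(1/30) - 43*1/31 = 41/30 - 43/31 = -19/930 ≈ -0.020430)
m(Z) = -2 (m(Z) = -1/2*4 = -2)
x = 323/465 (x = (-43 + 9)*(-19/930) = -34*(-19/930) = 323/465 ≈ 0.69462)
G = -6053 (G = (-2 - 2487) - 3564 = -2489 - 3564 = -6053)
x - G = 323/465 - 1*(-6053) = 323/465 + 6053 = 2814968/465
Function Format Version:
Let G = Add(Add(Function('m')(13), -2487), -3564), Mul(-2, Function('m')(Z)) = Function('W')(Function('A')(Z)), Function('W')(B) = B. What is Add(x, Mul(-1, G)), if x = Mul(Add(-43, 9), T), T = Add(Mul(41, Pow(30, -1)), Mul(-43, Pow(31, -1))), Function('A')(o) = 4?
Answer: Rational(2814968, 465) ≈ 6053.7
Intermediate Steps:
T = Rational(-19, 930) (T = Add(Mul(41, Rational(1, 30)), Mul(-43, Rational(1, 31))) = Add(Rational(41, 30), Rational(-43, 31)) = Rational(-19, 930) ≈ -0.020430)
Function('m')(Z) = -2 (Function('m')(Z) = Mul(Rational(-1, 2), 4) = -2)
x = Rational(323, 465) (x = Mul(Add(-43, 9), Rational(-19, 930)) = Mul(-34, Rational(-19, 930)) = Rational(323, 465) ≈ 0.69462)
G = -6053 (G = Add(Add(-2, -2487), -3564) = Add(-2489, -3564) = -6053)
Add(x, Mul(-1, G)) = Add(Rational(323, 465), Mul(-1, -6053)) = Add(Rational(323, 465), 6053) = Rational(2814968, 465)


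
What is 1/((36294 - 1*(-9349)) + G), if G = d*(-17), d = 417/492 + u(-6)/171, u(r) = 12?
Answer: 9348/426524921 ≈ 2.1917e-5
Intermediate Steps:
d = 8579/9348 (d = 417/492 + 12/171 = 417*(1/492) + 12*(1/171) = 139/164 + 4/57 = 8579/9348 ≈ 0.91774)
G = -145843/9348 (G = (8579/9348)*(-17) = -145843/9348 ≈ -15.602)
1/((36294 - 1*(-9349)) + G) = 1/((36294 - 1*(-9349)) - 145843/9348) = 1/((36294 + 9349) - 145843/9348) = 1/(45643 - 145843/9348) = 1/(426524921/9348) = 9348/426524921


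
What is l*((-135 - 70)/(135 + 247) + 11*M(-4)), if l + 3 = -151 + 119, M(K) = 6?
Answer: -875245/382 ≈ -2291.2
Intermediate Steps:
l = -35 (l = -3 + (-151 + 119) = -3 - 32 = -35)
l*((-135 - 70)/(135 + 247) + 11*M(-4)) = -35*((-135 - 70)/(135 + 247) + 11*6) = -35*(-205/382 + 66) = -35*25007/382 = -875245/382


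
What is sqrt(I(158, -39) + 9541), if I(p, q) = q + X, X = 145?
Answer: sqrt(9647) ≈ 98.219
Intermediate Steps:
I(p, q) = 145 + q (I(p, q) = q + 145 = 145 + q)
sqrt(I(158, -39) + 9541) = sqrt((145 - 39) + 9541) = sqrt(106 + 9541) = sqrt(9647)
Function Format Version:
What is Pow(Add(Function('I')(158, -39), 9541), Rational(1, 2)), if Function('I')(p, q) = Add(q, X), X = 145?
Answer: Pow(9647, Rational(1, 2)) ≈ 98.219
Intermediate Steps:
Function('I')(p, q) = Add(145, q) (Function('I')(p, q) = Add(q, 145) = Add(145, q))
Pow(Add(Function('I')(158, -39), 9541), Rational(1, 2)) = Pow(Add(Add(145, -39), 9541), Rational(1, 2)) = Pow(Add(106, 9541), Rational(1, 2)) = Pow(9647, Rational(1, 2))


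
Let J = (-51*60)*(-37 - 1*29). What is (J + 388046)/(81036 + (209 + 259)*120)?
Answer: 295003/68598 ≈ 4.3005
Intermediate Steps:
J = 201960 (J = -3060*(-37 - 29) = -3060*(-66) = 201960)
(J + 388046)/(81036 + (209 + 259)*120) = (201960 + 388046)/(81036 + (209 + 259)*120) = 590006/(81036 + 468*120) = 590006/(81036 + 56160) = 590006/137196 = 590006*(1/137196) = 295003/68598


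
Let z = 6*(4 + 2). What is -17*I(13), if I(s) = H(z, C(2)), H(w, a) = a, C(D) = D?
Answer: -34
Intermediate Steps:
z = 36 (z = 6*6 = 36)
I(s) = 2
-17*I(13) = -17*2 = -34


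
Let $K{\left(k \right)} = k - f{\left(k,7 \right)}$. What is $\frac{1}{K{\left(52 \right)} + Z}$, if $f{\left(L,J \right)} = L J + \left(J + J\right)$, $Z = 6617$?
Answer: $\frac{1}{6291} \approx 0.00015896$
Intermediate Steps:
$f{\left(L,J \right)} = 2 J + J L$ ($f{\left(L,J \right)} = J L + 2 J = 2 J + J L$)
$K{\left(k \right)} = -14 - 6 k$ ($K{\left(k \right)} = k - 7 \left(2 + k\right) = k - \left(14 + 7 k\right) = -14 - 6 k$)
$\frac{1}{K{\left(52 \right)} + Z} = \frac{1}{\left(-14 - 312\right) + 6617} = \frac{1}{-326 + 6617} = \frac{1}{6291}$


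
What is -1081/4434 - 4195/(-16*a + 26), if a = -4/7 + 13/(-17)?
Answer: -554892412/6249723 ≈ -88.787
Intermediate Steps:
a = -159/119 (a = -4*⅐ + 13*(-1/17) = -4/7 - 13/17 = -159/119 ≈ -1.3361)
-1081/4434 - 4195/(-16*a + 26) = -1081/4434 - 4195/(-16*(-159/119) + 26) = -1081*1/4434 - 4195/(2544/119 + 26) = -1081/4434 - 4195/5638/119 = -1081/4434 - 4195*119/5638 = -1081/4434 - 499205/5638 = -554892412/6249723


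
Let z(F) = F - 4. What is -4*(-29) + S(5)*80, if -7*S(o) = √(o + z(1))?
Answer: 116 - 80*√2/7 ≈ 99.838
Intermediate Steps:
z(F) = -4 + F
S(o) = -√(-3 + o)/7 (S(o) = -√(o + (-4 + 1))/7 = -√(o - 3)/7 = -√(-3 + o)/7)
-4*(-29) + S(5)*80 = -4*(-29) - √(-3 + 5)/7*80 = 116 - √2/7*80 = 116 - 80*√2/7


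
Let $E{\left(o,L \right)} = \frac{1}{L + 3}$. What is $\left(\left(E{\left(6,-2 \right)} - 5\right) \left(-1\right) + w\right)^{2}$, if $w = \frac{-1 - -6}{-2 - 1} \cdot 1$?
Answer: $\frac{49}{9} \approx 5.4444$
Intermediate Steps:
$E{\left(o,L \right)} = \frac{1}{3 + L}$
$w = - \frac{5}{3}$ ($w = \frac{-1 + 6}{-3} \cdot 1 = 5 \left(- \frac{1}{3}\right) 1 = \left(- \frac{5}{3}\right) 1 = - \frac{5}{3} \approx -1.6667$)
$\left(\left(E{\left(6,-2 \right)} - 5\right) \left(-1\right) + w\right)^{2} = \left(\left(\frac{1}{3 - 2} - 5\right) \left(-1\right) - \frac{5}{3}\right)^{2} = \left(\left(1^{-1} - 5\right) \left(-1\right) - \frac{5}{3}\right)^{2} = \left(\left(1 - 5\right) \left(-1\right) - \frac{5}{3}\right)^{2} = \left(\left(-4\right) \left(-1\right) - \frac{5}{3}\right)^{2} = \left(4 - \frac{5}{3}\right)^{2} = \left(\frac{7}{3}\right)^{2} = \frac{49}{9}$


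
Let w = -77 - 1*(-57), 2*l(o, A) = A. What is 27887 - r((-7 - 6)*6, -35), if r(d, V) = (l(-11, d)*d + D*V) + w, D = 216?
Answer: 32425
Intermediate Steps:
l(o, A) = A/2
w = -20 (w = -77 + 57 = -20)
r(d, V) = -20 + d²/2 + 216*V (r(d, V) = ((d/2)*d + 216*V) - 20 = (d²/2 + 216*V) - 20 = -20 + d²/2 + 216*V)
27887 - r((-7 - 6)*6, -35) = 27887 - (-20 + ((-7 - 6)*6)²/2 + 216*(-35)) = 27887 - (-20 + (-13*6)²/2 - 7560) = 27887 - (-20 + (½)*(-78)² - 7560) = 27887 - (-20 + (½)*6084 - 7560) = 27887 - (-20 + 3042 - 7560) = 27887 - 1*(-4538) = 27887 + 4538 = 32425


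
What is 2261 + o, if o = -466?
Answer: 1795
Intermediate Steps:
2261 + o = 2261 - 466 = 1795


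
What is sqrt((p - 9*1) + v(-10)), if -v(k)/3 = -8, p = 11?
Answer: sqrt(26) ≈ 5.0990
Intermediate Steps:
v(k) = 24 (v(k) = -3*(-8) = 24)
sqrt((p - 9*1) + v(-10)) = sqrt((11 - 9*1) + 24) = sqrt((11 - 9) + 24) = sqrt(2 + 24) = sqrt(26)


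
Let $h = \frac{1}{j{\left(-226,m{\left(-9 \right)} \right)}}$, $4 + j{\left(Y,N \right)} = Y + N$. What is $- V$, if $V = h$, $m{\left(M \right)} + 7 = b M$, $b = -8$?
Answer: $\frac{1}{165} \approx 0.0060606$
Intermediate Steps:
$m{\left(M \right)} = -7 - 8 M$
$j{\left(Y,N \right)} = -4 + N + Y$ ($j{\left(Y,N \right)} = -4 + \left(Y + N\right) = -4 + \left(N + Y\right) = -4 + N + Y$)
$h = - \frac{1}{165}$ ($h = \frac{1}{-4 - -65 - 226} = \frac{1}{-4 + \left(-7 + 72\right) - 226} = \frac{1}{-4 + 65 - 226} = \frac{1}{-165} = - \frac{1}{165} \approx -0.0060606$)
$V = - \frac{1}{165} \approx -0.0060606$
$- V = \left(-1\right) \left(- \frac{1}{165}\right) = \frac{1}{165}$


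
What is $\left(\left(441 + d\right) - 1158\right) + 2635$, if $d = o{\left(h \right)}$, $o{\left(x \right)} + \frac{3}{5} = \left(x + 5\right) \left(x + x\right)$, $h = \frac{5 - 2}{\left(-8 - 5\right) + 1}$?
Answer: $\frac{76601}{40} \approx 1915.0$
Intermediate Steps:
$h = - \frac{1}{4}$ ($h = \frac{3}{\left(-8 - 5\right) + 1} = \frac{3}{-13 + 1} = \frac{3}{-12} = 3 \left(- \frac{1}{12}\right) = - \frac{1}{4} \approx -0.25$)
$o{\left(x \right)} = - \frac{3}{5} + 2 x \left(5 + x\right)$ ($o{\left(x \right)} = - \frac{3}{5} + \left(x + 5\right) \left(x + x\right) = - \frac{3}{5} + \left(5 + x\right) 2 x = - \frac{3}{5} + 2 x \left(5 + x\right)$)
$d = - \frac{119}{40}$ ($d = - \frac{3}{5} + 2 \left(- \frac{1}{4}\right)^{2} + 10 \left(- \frac{1}{4}\right) = - \frac{3}{5} + 2 \cdot \frac{1}{16} - \frac{5}{2} = - \frac{3}{5} + \frac{1}{8} - \frac{5}{2} = - \frac{119}{40} \approx -2.975$)
$\left(\left(441 + d\right) - 1158\right) + 2635 = \left(\left(441 - \frac{119}{40}\right) - 1158\right) + 2635 = \left(\frac{17521}{40} - 1158\right) + 2635 = - \frac{28799}{40} + 2635 = \frac{76601}{40}$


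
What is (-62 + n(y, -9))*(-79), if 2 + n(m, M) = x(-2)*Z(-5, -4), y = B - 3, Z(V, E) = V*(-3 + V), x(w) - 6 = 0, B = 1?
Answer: -13904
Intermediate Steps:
x(w) = 6 (x(w) = 6 + 0 = 6)
y = -2 (y = 1 - 3 = -2)
n(m, M) = 238 (n(m, M) = -2 + 6*(-5*(-3 - 5)) = -2 + 6*(-5*(-8)) = -2 + 6*40 = -2 + 240 = 238)
(-62 + n(y, -9))*(-79) = (-62 + 238)*(-79) = 176*(-79) = -13904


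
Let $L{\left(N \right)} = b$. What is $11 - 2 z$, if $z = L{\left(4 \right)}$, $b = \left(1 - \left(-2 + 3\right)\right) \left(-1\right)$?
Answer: $11$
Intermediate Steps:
$b = 0$ ($b = \left(1 - 1\right) \left(-1\right) = 0 \left(-1\right) = 0$)
$L{\left(N \right)} = 0$
$z = 0$
$11 - 2 z = 11 - 0 = 11 + 0 = 11$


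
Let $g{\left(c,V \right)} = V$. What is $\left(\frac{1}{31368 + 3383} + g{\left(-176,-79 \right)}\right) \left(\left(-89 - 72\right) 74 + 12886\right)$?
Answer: $- \frac{2668458816}{34751} \approx -76788.0$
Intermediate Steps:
$\left(\frac{1}{31368 + 3383} + g{\left(-176,-79 \right)}\right) \left(\left(-89 - 72\right) 74 + 12886\right) = \left(\frac{1}{31368 + 3383} - 79\right) \left(\left(-89 - 72\right) 74 + 12886\right) = \left(\frac{1}{34751} - 79\right) \left(\left(-161\right) 74 + 12886\right) = \left(\frac{1}{34751} - 79\right) \left(-11914 + 12886\right) = \left(- \frac{2745328}{34751}\right) 972 = - \frac{2668458816}{34751}$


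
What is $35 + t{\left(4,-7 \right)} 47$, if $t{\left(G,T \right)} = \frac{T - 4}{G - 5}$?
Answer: $552$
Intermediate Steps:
$t{\left(G,T \right)} = \frac{-4 + T}{-5 + G}$
$35 + t{\left(4,-7 \right)} 47 = 35 + \frac{-4 - 7}{-5 + 4} \cdot 47 = 35 + \frac{1}{-1} \left(-11\right) 47 = 35 + \left(-1\right) \left(-11\right) 47 = 35 + 11 \cdot 47 = 35 + 517 = 552$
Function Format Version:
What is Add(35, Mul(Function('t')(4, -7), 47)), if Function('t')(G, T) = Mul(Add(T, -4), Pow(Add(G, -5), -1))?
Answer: 552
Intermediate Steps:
Function('t')(G, T) = Mul(Pow(Add(-5, G), -1), Add(-4, T)) (Function('t')(G, T) = Mul(Add(-4, T), Pow(Add(-5, G), -1)) = Mul(Pow(Add(-5, G), -1), Add(-4, T)))
Add(35, Mul(Function('t')(4, -7), 47)) = Add(35, Mul(Mul(Pow(Add(-5, 4), -1), Add(-4, -7)), 47)) = Add(35, Mul(Mul(Pow(-1, -1), -11), 47)) = Add(35, Mul(Mul(-1, -11), 47)) = Add(35, Mul(11, 47)) = Add(35, 517) = 552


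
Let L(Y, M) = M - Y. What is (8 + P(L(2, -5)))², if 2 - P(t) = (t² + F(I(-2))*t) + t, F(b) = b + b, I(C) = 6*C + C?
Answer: 51984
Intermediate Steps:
I(C) = 7*C
F(b) = 2*b
P(t) = 2 - t² + 27*t (P(t) = 2 - ((t² + (2*(7*(-2)))*t) + t) = 2 - ((t² + (2*(-14))*t) + t) = 2 - ((t² - 28*t) + t) = 2 - (t² - 27*t) = 2 + (-t² + 27*t) = 2 - t² + 27*t)
(8 + P(L(2, -5)))² = (8 + (2 - (-5 - 1*2)² + 27*(-5 - 1*2)))² = (8 + (2 - (-5 - 2)² + 27*(-5 - 2)))² = (8 + (2 - 1*(-7)² + 27*(-7)))² = (8 + (2 - 1*49 - 189))² = (8 + (2 - 49 - 189))² = (8 - 236)² = (-228)² = 51984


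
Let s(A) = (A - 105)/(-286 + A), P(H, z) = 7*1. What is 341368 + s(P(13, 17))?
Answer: 95241770/279 ≈ 3.4137e+5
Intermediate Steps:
P(H, z) = 7
s(A) = (-105 + A)/(-286 + A)
341368 + s(P(13, 17)) = 341368 + (-105 + 7)/(-286 + 7) = 341368 - 98/(-279) = 341368 - 1/279*(-98) = 341368 + 98/279 = 95241770/279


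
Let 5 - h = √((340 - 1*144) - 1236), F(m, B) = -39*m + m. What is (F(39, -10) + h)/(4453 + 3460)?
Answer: -1477/7913 - 4*I*√65/7913 ≈ -0.18665 - 0.0040755*I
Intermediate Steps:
F(m, B) = -38*m
h = 5 - 4*I*√65 (h = 5 - √((340 - 1*144) - 1236) = 5 - √((340 - 144) - 1236) = 5 - √(196 - 1236) = 5 - √(-1040) = 5 - 4*I*√65 ≈ 5.0 - 32.249*I)
(F(39, -10) + h)/(4453 + 3460) = (-38*39 + (5 - 4*I*√65))/(4453 + 3460) = (-1482 + (5 - 4*I*√65))/7913 = (-1477 - 4*I*√65)*(1/7913) = -1477/7913 - 4*I*√65/7913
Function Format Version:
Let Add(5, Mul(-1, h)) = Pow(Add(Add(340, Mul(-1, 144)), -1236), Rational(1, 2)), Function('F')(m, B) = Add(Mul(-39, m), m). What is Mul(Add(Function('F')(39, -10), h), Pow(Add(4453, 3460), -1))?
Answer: Add(Rational(-1477, 7913), Mul(Rational(-4, 7913), I, Pow(65, Rational(1, 2)))) ≈ Add(-0.18665, Mul(-0.0040755, I))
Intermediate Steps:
Function('F')(m, B) = Mul(-38, m)
h = Add(5, Mul(-4, I, Pow(65, Rational(1, 2)))) (h = Add(5, Mul(-1, Pow(Add(Add(340, Mul(-1, 144)), -1236), Rational(1, 2)))) = Add(5, Mul(-1, Pow(Add(Add(340, -144), -1236), Rational(1, 2)))) = Add(5, Mul(-1, Pow(Add(196, -1236), Rational(1, 2)))) = Add(5, Mul(-1, Pow(-1040, Rational(1, 2)))) = Add(5, Mul(-1, Mul(4, I, Pow(65, Rational(1, 2))))) = Add(5, Mul(-4, I, Pow(65, Rational(1, 2)))) ≈ Add(5.0000, Mul(-32.249, I)))
Mul(Add(Function('F')(39, -10), h), Pow(Add(4453, 3460), -1)) = Mul(Add(Mul(-38, 39), Add(5, Mul(-4, I, Pow(65, Rational(1, 2))))), Pow(Add(4453, 3460), -1)) = Mul(Add(-1482, Add(5, Mul(-4, I, Pow(65, Rational(1, 2))))), Pow(7913, -1)) = Mul(Add(-1477, Mul(-4, I, Pow(65, Rational(1, 2)))), Rational(1, 7913)) = Add(Rational(-1477, 7913), Mul(Rational(-4, 7913), I, Pow(65, Rational(1, 2))))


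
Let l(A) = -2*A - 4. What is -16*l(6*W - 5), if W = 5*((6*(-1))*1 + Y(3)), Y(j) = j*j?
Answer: 2784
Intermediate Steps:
Y(j) = j²
W = 15 (W = 5*((6*(-1))*1 + 3²) = 5*(-6*1 + 9) = 5*(-6 + 9) = 5*3 = 15)
l(A) = -4 - 2*A
-16*l(6*W - 5) = -16*(-4 - 2*(6*15 - 5)) = -16*(-4 - 2*(90 - 5)) = -16*(-4 - 2*85) = -16*(-4 - 170) = -16*(-174) = 2784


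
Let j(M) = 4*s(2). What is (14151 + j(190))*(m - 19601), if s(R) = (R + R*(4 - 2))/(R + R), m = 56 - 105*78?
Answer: -392644395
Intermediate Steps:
m = -8134 (m = 56 - 8190 = -8134)
s(R) = 3/2 (s(R) = (R + R*2)/((2*R)) = (R + 2*R)*(1/(2*R)) = (3*R)*(1/(2*R)) = 3/2)
j(M) = 6 (j(M) = 4*(3/2) = 6)
(14151 + j(190))*(m - 19601) = (14151 + 6)*(-8134 - 19601) = 14157*(-27735) = -392644395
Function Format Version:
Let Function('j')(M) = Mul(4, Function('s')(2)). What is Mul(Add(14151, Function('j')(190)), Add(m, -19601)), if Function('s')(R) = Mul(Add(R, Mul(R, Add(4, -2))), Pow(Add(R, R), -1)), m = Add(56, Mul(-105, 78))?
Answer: -392644395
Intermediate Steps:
m = -8134 (m = Add(56, -8190) = -8134)
Function('s')(R) = Rational(3, 2) (Function('s')(R) = Mul(Add(R, Mul(R, 2)), Pow(Mul(2, R), -1)) = Mul(Add(R, Mul(2, R)), Mul(Rational(1, 2), Pow(R, -1))) = Mul(Mul(3, R), Mul(Rational(1, 2), Pow(R, -1))) = Rational(3, 2))
Function('j')(M) = 6 (Function('j')(M) = Mul(4, Rational(3, 2)) = 6)
Mul(Add(14151, Function('j')(190)), Add(m, -19601)) = Mul(Add(14151, 6), Add(-8134, -19601)) = Mul(14157, -27735) = -392644395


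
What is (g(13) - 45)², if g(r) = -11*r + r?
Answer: 30625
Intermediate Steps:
g(r) = -10*r
(g(13) - 45)² = (-10*13 - 45)² = (-130 - 45)² = (-175)² = 30625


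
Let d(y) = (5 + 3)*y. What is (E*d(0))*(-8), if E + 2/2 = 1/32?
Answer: 0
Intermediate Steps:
d(y) = 8*y
E = -31/32 (E = -1 + 1/32 = -31/32 ≈ -0.96875)
(E*d(0))*(-8) = -31*0/4*(-8) = -31/32*0*(-8) = 0*(-8) = 0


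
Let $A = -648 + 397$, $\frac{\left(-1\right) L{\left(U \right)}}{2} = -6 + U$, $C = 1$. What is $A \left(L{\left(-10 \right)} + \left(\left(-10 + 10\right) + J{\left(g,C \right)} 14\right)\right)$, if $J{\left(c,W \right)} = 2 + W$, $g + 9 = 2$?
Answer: $-18574$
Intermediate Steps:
$g = -7$ ($g = -9 + 2 = -7$)
$L{\left(U \right)} = 12 - 2 U$ ($L{\left(U \right)} = - 2 \left(-6 + U\right) = 12 - 2 U$)
$A = -251$
$A \left(L{\left(-10 \right)} + \left(\left(-10 + 10\right) + J{\left(g,C \right)} 14\right)\right) = - 251 \left(\left(12 - -20\right) + \left(\left(-10 + 10\right) + \left(2 + 1\right) 14\right)\right) = - 251 \left(\left(12 + 20\right) + \left(0 + 3 \cdot 14\right)\right) = - 251 \left(32 + \left(0 + 42\right)\right) = - 251 \left(32 + 42\right) = \left(-251\right) 74 = -18574$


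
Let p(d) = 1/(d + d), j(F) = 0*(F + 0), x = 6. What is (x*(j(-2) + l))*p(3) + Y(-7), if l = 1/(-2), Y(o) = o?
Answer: -15/2 ≈ -7.5000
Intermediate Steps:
j(F) = 0 (j(F) = 0*F = 0)
p(d) = 1/(2*d)
l = -1/2 ≈ -0.50000
(x*(j(-2) + l))*p(3) + Y(-7) = (6*(0 - 1/2))*((1/2)/3) - 7 = (6*(-1/2))*((1/2)*(1/3)) - 7 = -3*1/6 - 7 = -1/2 - 7 = -15/2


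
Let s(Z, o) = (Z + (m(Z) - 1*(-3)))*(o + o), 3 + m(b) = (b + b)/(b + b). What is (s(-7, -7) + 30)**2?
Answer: 12996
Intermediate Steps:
m(b) = -2 (m(b) = -3 + (b + b)/(b + b) = -3 + (2*b)/((2*b)) = -3 + (2*b)*(1/(2*b)) = -3 + 1 = -2)
s(Z, o) = 2*o*(1 + Z) (s(Z, o) = (Z + (-2 - 1*(-3)))*(o + o) = (Z + (-2 + 3))*(2*o) = (Z + 1)*(2*o) = (1 + Z)*(2*o) = 2*o*(1 + Z))
(s(-7, -7) + 30)**2 = (2*(-7)*(1 - 7) + 30)**2 = (2*(-7)*(-6) + 30)**2 = (84 + 30)**2 = 114**2 = 12996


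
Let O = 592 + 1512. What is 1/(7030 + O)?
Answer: 1/9134 ≈ 0.00010948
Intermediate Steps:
O = 2104
1/(7030 + O) = 1/(7030 + 2104) = 1/9134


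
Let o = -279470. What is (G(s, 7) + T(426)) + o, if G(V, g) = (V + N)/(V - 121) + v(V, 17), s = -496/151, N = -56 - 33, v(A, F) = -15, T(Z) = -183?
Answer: -5248515421/18767 ≈ -2.7967e+5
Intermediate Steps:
N = -89
s = -496/151 (s = -496*1/151 = -496/151 ≈ -3.2848)
G(V, g) = -15 + (-89 + V)/(-121 + V) (G(V, g) = (V - 89)/(V - 121) - 15 = (-89 + V)/(-121 + V) - 15 = -15 + (-89 + V)/(-121 + V))
(G(s, 7) + T(426)) + o = (2*(863 - 7*(-496/151))/(-121 - 496/151) - 183) - 279470 = (2*(863 + 3472/151)/(-18767/151) - 183) - 279470 = (2*(-151/18767)*(133785/151) - 183) - 279470 = (-267570/18767 - 183) - 279470 = -3701931/18767 - 279470 = -5248515421/18767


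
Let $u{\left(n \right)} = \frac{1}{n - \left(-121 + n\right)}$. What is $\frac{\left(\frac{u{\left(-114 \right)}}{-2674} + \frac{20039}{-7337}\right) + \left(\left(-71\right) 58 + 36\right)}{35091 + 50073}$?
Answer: $- \frac{30397515941}{633768515688} \approx -0.047963$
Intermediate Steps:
$u{\left(n \right)} = \frac{1}{121}$
$\frac{\left(\frac{u{\left(-114 \right)}}{-2674} + \frac{20039}{-7337}\right) + \left(\left(-71\right) 58 + 36\right)}{35091 + 50073} = \frac{\left(\frac{1}{121 \left(-2674\right)} + \frac{20039}{-7337}\right) + \left(\left(-71\right) 58 + 36\right)}{35091 + 50073} = \frac{\left(\frac{1}{121} \left(- \frac{1}{2674}\right) + 20039 \left(- \frac{1}{7337}\right)\right) + \left(-4118 + 36\right)}{85164} = \left(\left(- \frac{1}{323554} - \frac{691}{253}\right) - 4082\right) \frac{1}{85164} = \left(- \frac{20325097}{7441742} - 4082\right) \frac{1}{85164} = \left(- \frac{30397515941}{7441742}\right) \frac{1}{85164} = - \frac{30397515941}{633768515688}$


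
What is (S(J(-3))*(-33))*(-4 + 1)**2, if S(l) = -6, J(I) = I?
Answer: 1782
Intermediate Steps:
(S(J(-3))*(-33))*(-4 + 1)**2 = (-6*(-33))*(-4 + 1)**2 = 198*(-3)**2 = 198*9 = 1782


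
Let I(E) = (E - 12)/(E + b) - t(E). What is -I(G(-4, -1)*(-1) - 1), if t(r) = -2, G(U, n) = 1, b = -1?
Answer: -20/3 ≈ -6.6667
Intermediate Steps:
I(E) = 2 + (-12 + E)/(-1 + E) (I(E) = (E - 12)/(E - 1) - 1*(-2) = (-12 + E)/(-1 + E) + 2 = 2 + (-12 + E)/(-1 + E))
-I(G(-4, -1)*(-1) - 1) = -(-14 + 3*(1*(-1) - 1))/(-1 + (1*(-1) - 1)) = -(-14 + 3*(-1 - 1))/(-1 + (-1 - 1)) = -(-14 + 3*(-2))/(-1 - 2) = -(-14 - 6)/(-3) = -(-1)*(-20)/3 = -1*20/3 = -20/3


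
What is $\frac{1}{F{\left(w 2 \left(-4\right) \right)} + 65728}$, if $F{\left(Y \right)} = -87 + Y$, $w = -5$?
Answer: $\frac{1}{65681} \approx 1.5225 \cdot 10^{-5}$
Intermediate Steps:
$\frac{1}{F{\left(w 2 \left(-4\right) \right)} + 65728} = \frac{1}{\left(-87 + \left(-5\right) 2 \left(-4\right)\right) + 65728} = \frac{1}{\left(-87 - -40\right) + 65728} = \frac{1}{\left(-87 + 40\right) + 65728} = \frac{1}{-47 + 65728} = \frac{1}{65681}$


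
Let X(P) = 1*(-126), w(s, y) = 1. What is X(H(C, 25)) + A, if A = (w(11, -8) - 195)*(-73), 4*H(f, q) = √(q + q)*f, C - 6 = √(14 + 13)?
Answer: 14036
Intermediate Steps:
C = 6 + 3*√3 (C = 6 + √(14 + 13) = 6 + √27 = 6 + 3*√3 ≈ 11.196)
H(f, q) = f*√2*√q/4 (H(f, q) = (√(q + q)*f)/4 = (√(2*q)*f)/4 = ((√2*√q)*f)/4 = (f*√2*√q)/4 = f*√2*√q/4)
X(P) = -126
A = 14162 (A = (1 - 195)*(-73) = -194*(-73) = 14162)
X(H(C, 25)) + A = -126 + 14162 = 14036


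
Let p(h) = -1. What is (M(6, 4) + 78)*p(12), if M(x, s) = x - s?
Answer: -80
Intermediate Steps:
(M(6, 4) + 78)*p(12) = ((6 - 1*4) + 78)*(-1) = ((6 - 4) + 78)*(-1) = (2 + 78)*(-1) = 80*(-1) = -80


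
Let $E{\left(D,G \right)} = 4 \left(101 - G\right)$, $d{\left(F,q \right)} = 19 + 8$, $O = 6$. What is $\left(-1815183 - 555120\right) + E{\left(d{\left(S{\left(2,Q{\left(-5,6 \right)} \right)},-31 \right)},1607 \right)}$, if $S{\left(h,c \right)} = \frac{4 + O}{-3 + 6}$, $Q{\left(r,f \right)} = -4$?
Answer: $-2376327$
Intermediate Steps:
$S{\left(h,c \right)} = \frac{10}{3}$ ($S{\left(h,c \right)} = \frac{4 + 6}{-3 + 6} = \frac{10}{3}$)
$d{\left(F,q \right)} = 27$
$E{\left(D,G \right)} = 404 - 4 G$
$\left(-1815183 - 555120\right) + E{\left(d{\left(S{\left(2,Q{\left(-5,6 \right)} \right)},-31 \right)},1607 \right)} = \left(-1815183 - 555120\right) + \left(404 - 6428\right) = -2370303 - 6024 = -2376327$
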